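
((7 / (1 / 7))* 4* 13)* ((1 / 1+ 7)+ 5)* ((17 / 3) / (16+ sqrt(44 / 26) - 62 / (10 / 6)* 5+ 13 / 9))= -1122.26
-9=-9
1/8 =0.12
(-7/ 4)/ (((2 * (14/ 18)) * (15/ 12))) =-9/ 10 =-0.90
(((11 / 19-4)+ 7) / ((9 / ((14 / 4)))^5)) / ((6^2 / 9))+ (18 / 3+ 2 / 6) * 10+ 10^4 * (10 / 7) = 3606097661153 / 251312544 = 14349.06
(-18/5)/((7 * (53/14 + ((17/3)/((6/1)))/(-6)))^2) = -209952/37620245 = -0.01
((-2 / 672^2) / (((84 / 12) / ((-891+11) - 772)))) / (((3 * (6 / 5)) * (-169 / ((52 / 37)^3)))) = -3835 / 804167028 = -0.00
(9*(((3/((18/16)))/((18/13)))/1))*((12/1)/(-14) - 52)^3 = -2633956000/1029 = -2559724.00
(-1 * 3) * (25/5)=-15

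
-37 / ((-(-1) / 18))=-666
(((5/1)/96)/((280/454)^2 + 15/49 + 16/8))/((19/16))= 12624605/773282178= 0.02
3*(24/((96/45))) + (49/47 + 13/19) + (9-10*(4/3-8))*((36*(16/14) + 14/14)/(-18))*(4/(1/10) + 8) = -1905608291/225036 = -8468.02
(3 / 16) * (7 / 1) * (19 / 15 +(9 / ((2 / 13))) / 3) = 4361 / 160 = 27.26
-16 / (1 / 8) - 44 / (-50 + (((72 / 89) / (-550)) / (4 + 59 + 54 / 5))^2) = -128005019052426 / 1006962075617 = -127.12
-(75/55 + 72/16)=-129/22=-5.86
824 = 824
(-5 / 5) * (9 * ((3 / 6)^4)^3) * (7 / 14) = -9 / 8192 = -0.00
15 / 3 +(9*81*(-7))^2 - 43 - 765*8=26034451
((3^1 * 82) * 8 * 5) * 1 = 9840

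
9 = 9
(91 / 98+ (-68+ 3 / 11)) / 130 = -10287 / 20020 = -0.51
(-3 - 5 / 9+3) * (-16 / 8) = 10 / 9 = 1.11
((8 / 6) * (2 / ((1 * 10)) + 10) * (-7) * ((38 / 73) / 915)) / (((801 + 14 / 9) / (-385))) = 4178328 / 160820095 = 0.03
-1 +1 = 0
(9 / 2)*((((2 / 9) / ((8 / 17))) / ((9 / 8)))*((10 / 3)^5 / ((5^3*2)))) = 3.11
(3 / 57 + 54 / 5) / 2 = 1031 / 190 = 5.43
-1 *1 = -1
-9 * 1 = -9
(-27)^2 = 729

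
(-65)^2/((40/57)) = 48165/8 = 6020.62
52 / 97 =0.54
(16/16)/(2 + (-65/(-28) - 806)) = -28/22447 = -0.00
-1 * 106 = -106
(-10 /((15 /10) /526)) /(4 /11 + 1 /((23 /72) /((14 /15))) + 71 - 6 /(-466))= -1550358700 /32848557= -47.20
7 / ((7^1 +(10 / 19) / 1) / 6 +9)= 114 / 167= 0.68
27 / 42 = 0.64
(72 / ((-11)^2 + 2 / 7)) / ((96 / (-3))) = -0.02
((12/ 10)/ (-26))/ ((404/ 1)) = -3/ 26260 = -0.00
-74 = -74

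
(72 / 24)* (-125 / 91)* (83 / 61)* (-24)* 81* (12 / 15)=8720.16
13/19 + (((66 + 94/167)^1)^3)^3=49236870790391866496247717561626609595/1919560662117681485093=25650072832849774.16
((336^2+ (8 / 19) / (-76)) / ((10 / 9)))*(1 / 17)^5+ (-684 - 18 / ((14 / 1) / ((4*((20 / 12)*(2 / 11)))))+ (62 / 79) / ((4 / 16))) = -10637640848548991 / 15589767186455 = -682.35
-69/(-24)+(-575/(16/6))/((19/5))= -2047/38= -53.87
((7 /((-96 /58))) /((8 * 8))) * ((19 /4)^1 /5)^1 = -3857 /61440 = -0.06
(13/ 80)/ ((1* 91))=1/ 560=0.00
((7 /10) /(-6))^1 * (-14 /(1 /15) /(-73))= -49 /146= -0.34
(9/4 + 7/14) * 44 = 121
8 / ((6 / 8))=32 / 3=10.67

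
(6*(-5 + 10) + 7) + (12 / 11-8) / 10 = 1997 / 55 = 36.31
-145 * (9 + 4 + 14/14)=-2030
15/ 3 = 5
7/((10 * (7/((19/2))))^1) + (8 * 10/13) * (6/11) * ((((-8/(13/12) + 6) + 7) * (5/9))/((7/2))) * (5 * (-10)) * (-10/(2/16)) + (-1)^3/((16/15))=37376039039/3123120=11967.53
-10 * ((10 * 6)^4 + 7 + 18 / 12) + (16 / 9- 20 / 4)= -1166400794 / 9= -129600088.22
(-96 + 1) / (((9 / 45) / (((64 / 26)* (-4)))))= 60800 / 13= 4676.92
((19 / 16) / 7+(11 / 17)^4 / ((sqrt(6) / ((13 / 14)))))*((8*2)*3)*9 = 6851988*sqrt(6) / 584647+513 / 7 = 101.99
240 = 240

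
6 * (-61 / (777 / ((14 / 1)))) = -244 / 37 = -6.59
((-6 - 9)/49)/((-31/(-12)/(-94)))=16920/1519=11.14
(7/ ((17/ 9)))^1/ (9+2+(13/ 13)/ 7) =147/ 442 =0.33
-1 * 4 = -4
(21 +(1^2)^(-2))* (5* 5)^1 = 550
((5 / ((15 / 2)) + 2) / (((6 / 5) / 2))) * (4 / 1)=160 / 9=17.78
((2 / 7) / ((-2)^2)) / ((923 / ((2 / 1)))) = 1 / 6461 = 0.00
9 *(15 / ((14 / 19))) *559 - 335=1429145 / 14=102081.79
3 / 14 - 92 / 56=-10 / 7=-1.43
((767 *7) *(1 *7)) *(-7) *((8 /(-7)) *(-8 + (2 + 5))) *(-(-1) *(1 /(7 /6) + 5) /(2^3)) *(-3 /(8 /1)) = 660387 /8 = 82548.38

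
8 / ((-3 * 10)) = -4 / 15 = -0.27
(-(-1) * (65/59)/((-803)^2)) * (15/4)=975/152174924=0.00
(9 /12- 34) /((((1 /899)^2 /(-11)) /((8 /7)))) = 337828018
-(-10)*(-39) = -390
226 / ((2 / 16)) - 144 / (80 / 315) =1241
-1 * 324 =-324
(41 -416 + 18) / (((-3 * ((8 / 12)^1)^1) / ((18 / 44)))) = 3213 / 44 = 73.02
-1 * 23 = -23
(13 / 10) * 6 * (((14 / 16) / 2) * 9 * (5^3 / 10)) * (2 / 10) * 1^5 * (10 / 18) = 1365 / 32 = 42.66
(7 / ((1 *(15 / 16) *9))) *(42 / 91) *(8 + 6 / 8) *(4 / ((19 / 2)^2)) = 6272 / 42237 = 0.15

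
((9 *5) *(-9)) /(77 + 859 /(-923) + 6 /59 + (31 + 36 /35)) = -3.74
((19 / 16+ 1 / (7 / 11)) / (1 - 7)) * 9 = -927 / 224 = -4.14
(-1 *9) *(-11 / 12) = 33 / 4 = 8.25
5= 5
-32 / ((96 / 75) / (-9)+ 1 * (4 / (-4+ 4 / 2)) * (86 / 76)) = 136800 / 10283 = 13.30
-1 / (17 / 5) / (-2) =5 / 34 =0.15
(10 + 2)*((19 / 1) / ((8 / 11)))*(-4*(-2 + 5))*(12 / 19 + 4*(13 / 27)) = -28864 / 3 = -9621.33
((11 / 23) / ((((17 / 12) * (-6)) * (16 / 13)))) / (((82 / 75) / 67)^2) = -3610839375 / 21032672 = -171.68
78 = 78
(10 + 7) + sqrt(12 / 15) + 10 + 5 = 2 * sqrt(5) / 5 + 32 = 32.89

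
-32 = -32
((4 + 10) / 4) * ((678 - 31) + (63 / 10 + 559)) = 84861 / 20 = 4243.05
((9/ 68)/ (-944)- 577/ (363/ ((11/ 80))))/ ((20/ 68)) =-2316409/ 3115200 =-0.74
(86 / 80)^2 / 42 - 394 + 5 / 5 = -26407751 / 67200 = -392.97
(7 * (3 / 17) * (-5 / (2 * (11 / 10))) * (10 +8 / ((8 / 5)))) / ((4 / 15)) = -118125 / 748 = -157.92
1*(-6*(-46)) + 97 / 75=20797 / 75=277.29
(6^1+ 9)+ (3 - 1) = 17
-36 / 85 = -0.42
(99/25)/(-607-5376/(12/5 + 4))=-99/36175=-0.00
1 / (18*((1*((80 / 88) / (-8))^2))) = 968 / 225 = 4.30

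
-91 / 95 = -0.96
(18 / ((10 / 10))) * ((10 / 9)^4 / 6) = 10000 / 2187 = 4.57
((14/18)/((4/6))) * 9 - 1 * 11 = -0.50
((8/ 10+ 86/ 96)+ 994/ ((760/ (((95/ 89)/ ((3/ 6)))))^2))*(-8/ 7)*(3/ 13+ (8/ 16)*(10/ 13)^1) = -12955028/ 10812165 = -1.20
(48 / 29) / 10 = 0.17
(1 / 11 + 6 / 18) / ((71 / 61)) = 854 / 2343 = 0.36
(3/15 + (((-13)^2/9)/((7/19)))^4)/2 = 265767116105083/78764805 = 3374186.17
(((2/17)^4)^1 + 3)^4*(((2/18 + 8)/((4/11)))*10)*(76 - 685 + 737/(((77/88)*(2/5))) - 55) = 3803576784936925604857493090/145983575627000605443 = 26054826.84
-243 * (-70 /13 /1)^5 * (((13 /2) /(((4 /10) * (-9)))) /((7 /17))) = -137757375000 /28561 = -4823268.62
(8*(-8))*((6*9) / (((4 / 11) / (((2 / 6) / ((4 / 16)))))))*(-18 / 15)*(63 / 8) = 598752 / 5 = 119750.40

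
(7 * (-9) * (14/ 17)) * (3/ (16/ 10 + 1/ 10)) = -26460/ 289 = -91.56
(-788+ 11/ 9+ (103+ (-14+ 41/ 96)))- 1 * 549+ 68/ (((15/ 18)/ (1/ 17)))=-1787833/ 1440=-1241.55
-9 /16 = -0.56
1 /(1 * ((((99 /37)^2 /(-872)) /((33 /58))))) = -596884 /8613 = -69.30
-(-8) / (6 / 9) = 12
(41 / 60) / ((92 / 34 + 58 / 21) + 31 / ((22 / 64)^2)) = 590359 / 231376000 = 0.00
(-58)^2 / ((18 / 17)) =28594 / 9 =3177.11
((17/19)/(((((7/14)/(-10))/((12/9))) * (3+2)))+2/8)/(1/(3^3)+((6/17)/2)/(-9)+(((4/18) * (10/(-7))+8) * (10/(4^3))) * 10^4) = -1104201/2931229256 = -0.00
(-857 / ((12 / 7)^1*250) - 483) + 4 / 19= -484.79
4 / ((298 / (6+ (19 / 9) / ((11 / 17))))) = 1834 / 14751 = 0.12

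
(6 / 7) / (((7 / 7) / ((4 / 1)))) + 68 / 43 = 1508 / 301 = 5.01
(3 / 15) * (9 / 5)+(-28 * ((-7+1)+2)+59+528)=17484 / 25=699.36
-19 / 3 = -6.33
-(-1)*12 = 12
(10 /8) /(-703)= -5 /2812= -0.00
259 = 259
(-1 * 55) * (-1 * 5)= 275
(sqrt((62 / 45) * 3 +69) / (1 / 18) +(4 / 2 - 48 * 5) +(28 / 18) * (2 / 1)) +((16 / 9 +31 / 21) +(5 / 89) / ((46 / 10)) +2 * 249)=6 * sqrt(16455) / 5 +34352282 / 128961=420.31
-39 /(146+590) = -39 /736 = -0.05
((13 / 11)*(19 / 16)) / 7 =247 / 1232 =0.20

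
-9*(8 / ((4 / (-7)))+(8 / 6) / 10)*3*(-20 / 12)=-624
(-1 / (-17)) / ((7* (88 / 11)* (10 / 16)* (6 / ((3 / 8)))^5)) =1 / 623902720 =0.00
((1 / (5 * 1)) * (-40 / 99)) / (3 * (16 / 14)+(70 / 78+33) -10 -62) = 364 / 156189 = 0.00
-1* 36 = -36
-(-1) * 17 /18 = 17 /18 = 0.94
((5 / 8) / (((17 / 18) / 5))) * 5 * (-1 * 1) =-1125 / 68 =-16.54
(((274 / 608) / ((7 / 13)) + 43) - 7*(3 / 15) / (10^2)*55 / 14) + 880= 49145199 / 53200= 923.78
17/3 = 5.67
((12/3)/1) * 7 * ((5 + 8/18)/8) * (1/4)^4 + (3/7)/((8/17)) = 31777/32256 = 0.99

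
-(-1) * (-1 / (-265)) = 1 / 265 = 0.00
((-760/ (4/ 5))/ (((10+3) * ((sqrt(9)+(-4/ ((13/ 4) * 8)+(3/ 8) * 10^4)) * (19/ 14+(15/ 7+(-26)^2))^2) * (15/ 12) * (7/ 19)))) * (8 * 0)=0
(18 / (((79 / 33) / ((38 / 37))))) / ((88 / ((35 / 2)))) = 17955 / 11692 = 1.54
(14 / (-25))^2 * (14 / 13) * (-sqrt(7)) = -2744 * sqrt(7) / 8125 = -0.89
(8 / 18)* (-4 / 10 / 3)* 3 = -8 / 45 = -0.18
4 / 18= 2 / 9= 0.22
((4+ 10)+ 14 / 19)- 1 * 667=-12393 / 19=-652.26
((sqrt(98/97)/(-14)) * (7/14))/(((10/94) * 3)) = -47 * sqrt(194)/5820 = -0.11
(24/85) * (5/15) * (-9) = -72/85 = -0.85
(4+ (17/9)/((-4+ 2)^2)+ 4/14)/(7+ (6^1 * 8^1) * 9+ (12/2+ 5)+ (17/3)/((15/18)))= 5995/575568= 0.01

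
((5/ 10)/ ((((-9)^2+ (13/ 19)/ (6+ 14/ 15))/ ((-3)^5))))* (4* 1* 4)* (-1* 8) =787968/ 4109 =191.77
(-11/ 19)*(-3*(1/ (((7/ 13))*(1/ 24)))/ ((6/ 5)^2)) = 53.76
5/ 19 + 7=138/ 19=7.26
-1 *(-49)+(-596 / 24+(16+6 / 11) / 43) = 69677 / 2838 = 24.55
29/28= 1.04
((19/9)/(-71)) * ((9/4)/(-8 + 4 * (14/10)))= 95/3408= 0.03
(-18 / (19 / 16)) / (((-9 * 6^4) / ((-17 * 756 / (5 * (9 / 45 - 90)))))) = 952 / 25593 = 0.04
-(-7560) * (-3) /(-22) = 11340 /11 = 1030.91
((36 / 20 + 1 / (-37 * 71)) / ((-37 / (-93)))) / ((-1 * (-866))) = 0.01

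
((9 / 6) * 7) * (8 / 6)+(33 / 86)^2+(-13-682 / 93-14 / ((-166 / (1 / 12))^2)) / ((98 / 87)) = -467816933987 / 119836855488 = -3.90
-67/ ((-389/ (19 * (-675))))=-2208.93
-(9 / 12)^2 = -9 / 16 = -0.56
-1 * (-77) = 77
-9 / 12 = -3 / 4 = -0.75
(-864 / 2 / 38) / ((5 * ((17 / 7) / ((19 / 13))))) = -1512 / 1105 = -1.37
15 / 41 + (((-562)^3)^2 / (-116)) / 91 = -322954811201959151 / 108199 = -2984822514089.40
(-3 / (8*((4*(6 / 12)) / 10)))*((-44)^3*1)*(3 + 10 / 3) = 1011560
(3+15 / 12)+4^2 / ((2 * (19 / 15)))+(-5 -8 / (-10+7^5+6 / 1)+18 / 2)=14.57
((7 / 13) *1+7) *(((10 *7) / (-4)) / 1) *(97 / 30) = -33271 / 78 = -426.55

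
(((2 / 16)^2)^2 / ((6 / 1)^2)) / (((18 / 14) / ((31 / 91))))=31 / 17252352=0.00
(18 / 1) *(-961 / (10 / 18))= -155682 / 5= -31136.40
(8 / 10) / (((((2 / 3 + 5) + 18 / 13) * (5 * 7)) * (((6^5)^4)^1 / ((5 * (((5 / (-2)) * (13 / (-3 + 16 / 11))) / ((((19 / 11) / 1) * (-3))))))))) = -1859 / 103332177912279859200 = -0.00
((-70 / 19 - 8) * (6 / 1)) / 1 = -1332 / 19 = -70.11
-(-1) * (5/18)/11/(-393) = -5/77814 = -0.00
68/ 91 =0.75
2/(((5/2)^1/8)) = 32/5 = 6.40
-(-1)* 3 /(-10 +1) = -1 /3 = -0.33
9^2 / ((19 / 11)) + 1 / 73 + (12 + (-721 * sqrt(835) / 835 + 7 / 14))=164799 / 2774-721 * sqrt(835) / 835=34.46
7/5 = 1.40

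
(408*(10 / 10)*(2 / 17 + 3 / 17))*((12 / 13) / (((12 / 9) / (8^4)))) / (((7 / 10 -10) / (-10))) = 147456000 / 403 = 365895.78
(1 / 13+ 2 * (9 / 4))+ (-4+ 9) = 249 / 26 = 9.58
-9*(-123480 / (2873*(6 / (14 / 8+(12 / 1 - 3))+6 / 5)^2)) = 3235750 / 25857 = 125.14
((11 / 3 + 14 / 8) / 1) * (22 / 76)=715 / 456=1.57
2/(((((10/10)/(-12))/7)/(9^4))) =-1102248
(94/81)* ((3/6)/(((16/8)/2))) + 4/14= 491/567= 0.87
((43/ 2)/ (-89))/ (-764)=43/ 135992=0.00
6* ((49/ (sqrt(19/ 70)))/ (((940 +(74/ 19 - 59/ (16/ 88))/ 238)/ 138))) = 19312272* sqrt(1330)/ 8489177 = 82.96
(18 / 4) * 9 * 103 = 8343 / 2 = 4171.50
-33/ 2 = -16.50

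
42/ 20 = 21/ 10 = 2.10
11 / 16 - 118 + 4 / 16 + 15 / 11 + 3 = -19835 / 176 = -112.70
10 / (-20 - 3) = -10 / 23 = -0.43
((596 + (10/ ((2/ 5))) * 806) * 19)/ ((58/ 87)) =591261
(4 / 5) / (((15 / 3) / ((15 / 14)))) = 6 / 35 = 0.17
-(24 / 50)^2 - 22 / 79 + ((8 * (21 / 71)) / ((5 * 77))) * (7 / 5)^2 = -0.50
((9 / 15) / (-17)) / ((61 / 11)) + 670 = 3473917 / 5185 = 669.99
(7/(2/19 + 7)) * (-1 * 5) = -133/27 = -4.93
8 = 8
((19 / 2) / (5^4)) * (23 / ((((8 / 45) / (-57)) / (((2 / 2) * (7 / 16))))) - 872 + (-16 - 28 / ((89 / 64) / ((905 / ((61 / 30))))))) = -172645917579 / 868640000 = -198.75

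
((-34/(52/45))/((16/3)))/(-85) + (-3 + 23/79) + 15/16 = -56081/32864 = -1.71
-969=-969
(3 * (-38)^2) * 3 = 12996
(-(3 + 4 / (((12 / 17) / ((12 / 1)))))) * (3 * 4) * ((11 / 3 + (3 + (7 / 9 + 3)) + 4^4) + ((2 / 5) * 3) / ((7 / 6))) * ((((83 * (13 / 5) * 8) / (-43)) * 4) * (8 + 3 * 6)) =21480957675008 / 22575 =951537438.54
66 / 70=33 / 35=0.94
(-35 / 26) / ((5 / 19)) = -133 / 26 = -5.12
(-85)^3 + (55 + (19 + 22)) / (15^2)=-614124.57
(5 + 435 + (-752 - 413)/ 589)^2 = 66561420025/ 346921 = 191863.33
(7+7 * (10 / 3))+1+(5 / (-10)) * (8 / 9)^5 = 1833818 / 59049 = 31.06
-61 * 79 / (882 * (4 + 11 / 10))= -24095 / 22491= -1.07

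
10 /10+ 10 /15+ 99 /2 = 307 /6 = 51.17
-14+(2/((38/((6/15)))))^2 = -126346/9025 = -14.00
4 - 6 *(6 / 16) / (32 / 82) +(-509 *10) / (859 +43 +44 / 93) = -3977977 / 537152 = -7.41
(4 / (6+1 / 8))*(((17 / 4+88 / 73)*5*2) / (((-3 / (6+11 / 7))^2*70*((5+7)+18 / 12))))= 2651696 / 11042199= 0.24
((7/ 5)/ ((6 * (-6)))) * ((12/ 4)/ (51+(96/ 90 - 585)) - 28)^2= -50120911129/ 1643246640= -30.50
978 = 978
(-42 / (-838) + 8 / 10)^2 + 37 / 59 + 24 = 6564399024 / 258952475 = 25.35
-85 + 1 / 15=-1274 / 15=-84.93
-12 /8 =-3 /2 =-1.50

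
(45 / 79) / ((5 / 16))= 144 / 79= 1.82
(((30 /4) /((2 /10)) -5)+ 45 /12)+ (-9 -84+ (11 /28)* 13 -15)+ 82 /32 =-7177 /112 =-64.08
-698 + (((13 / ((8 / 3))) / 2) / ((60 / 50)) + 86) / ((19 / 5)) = -410299 / 608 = -674.83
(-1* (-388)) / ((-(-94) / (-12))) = -2328 / 47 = -49.53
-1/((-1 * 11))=1/11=0.09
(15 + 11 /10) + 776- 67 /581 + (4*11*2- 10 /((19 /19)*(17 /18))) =85870287 /98770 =869.40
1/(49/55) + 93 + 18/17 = 95.18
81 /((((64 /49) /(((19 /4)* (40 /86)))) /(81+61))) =26770905 /1376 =19455.60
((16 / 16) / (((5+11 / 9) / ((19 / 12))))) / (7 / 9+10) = 513 / 21728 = 0.02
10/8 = 5/4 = 1.25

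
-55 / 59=-0.93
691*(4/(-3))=-2764/3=-921.33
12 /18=2 /3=0.67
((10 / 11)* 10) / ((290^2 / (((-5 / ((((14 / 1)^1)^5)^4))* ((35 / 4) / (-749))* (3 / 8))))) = 75 / 2650227465936196410187106484224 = 0.00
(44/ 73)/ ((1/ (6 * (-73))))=-264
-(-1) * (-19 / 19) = -1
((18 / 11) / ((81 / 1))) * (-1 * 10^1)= -20 / 99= -0.20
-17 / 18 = -0.94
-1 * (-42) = 42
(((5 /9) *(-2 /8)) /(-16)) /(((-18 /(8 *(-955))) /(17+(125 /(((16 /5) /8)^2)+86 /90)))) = 137383435 /46656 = 2944.60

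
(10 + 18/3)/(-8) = -2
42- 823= -781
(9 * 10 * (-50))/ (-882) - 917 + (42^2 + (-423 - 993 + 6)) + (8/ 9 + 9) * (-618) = -980377/ 147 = -6669.23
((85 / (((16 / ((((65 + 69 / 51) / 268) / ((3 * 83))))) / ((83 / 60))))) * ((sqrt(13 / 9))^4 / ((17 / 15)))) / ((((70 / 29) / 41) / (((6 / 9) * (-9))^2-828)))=-103886497 / 574056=-180.97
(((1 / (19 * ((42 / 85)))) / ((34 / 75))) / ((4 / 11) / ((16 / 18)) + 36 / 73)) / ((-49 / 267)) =-8933375 / 6295422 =-1.42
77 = 77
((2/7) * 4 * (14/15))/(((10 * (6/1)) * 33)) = 4/7425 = 0.00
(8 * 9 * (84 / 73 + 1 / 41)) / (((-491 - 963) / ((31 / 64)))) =-981243 / 34814576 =-0.03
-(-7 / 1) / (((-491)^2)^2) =7 / 58120048561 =0.00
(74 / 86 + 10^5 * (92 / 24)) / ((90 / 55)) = 543951221 / 2322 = 234259.79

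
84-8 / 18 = 752 / 9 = 83.56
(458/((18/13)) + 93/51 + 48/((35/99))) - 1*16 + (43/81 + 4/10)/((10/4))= 109100246/240975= 452.75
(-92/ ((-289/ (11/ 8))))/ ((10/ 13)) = 3289/ 5780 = 0.57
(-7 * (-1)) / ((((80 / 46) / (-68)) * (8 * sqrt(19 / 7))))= -20.77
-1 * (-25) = 25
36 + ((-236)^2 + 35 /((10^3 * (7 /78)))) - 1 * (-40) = 5577239 /100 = 55772.39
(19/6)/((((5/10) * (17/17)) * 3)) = 2.11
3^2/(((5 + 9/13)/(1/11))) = 117/814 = 0.14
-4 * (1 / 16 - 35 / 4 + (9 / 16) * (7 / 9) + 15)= -27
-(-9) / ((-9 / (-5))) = 5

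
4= 4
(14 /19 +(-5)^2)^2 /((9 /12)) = 318828 /361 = 883.18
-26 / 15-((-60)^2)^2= -194400026 / 15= -12960001.73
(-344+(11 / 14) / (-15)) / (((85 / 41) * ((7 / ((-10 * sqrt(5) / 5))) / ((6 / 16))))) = 2962291 * sqrt(5) / 166600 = 39.76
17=17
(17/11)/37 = 17/407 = 0.04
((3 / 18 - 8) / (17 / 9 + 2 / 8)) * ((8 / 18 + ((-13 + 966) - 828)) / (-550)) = 0.84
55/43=1.28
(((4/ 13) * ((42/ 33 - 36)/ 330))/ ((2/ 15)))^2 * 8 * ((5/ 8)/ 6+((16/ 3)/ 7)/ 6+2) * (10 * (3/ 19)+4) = 1337977156/ 227828601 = 5.87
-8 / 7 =-1.14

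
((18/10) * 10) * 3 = 54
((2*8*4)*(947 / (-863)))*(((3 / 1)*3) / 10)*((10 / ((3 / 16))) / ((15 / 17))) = -16485376 / 4315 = -3820.48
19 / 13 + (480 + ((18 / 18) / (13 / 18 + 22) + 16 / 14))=482.65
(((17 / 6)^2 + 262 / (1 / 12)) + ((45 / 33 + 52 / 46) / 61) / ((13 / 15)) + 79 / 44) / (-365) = -1035421963 / 119830230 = -8.64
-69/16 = -4.31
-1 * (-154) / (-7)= -22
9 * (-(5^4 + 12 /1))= -5733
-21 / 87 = -7 / 29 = -0.24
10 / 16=5 / 8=0.62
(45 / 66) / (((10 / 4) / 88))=24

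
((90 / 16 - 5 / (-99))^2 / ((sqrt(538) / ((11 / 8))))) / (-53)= -20205025 *sqrt(538) / 13007858688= -0.04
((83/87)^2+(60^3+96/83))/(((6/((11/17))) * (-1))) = -1492681634521/64079154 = -23294.34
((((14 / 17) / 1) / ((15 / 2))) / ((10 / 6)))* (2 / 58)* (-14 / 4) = -98 / 12325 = -0.01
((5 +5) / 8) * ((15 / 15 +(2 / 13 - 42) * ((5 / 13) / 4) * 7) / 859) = -22955 / 580684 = -0.04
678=678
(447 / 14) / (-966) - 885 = -3989729 / 4508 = -885.03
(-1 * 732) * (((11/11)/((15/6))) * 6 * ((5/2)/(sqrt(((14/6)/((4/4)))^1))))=-4392 * sqrt(21)/7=-2875.24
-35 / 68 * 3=-105 / 68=-1.54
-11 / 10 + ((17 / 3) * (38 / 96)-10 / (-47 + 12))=7201 / 5040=1.43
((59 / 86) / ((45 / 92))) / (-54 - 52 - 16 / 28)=-9499 / 721755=-0.01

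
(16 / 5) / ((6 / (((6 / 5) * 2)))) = 32 / 25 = 1.28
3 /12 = 1 /4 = 0.25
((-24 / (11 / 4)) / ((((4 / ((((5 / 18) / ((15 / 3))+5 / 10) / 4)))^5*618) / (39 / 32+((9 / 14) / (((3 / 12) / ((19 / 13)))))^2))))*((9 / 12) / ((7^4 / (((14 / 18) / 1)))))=-4235215625 / 1594076876559706226688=-0.00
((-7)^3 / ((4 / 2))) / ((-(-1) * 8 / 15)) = -5145 / 16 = -321.56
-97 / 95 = -1.02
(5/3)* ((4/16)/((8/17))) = 85/96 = 0.89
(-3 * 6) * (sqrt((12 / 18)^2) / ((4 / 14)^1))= -42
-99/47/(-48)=33/752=0.04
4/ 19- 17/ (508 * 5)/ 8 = 0.21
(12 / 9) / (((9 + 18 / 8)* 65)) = 0.00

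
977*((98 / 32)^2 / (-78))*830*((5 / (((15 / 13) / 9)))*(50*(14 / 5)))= -532381420.70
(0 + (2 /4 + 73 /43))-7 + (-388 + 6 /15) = -168733 /430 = -392.40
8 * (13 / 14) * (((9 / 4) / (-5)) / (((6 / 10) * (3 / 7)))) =-13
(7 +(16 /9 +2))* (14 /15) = 1358 /135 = 10.06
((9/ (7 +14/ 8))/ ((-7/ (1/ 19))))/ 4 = -9/ 4655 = -0.00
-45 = -45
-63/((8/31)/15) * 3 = -87885/8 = -10985.62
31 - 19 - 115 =-103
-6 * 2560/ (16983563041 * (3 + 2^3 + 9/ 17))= -65280/ 832194589009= -0.00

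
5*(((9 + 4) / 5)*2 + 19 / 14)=459 / 14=32.79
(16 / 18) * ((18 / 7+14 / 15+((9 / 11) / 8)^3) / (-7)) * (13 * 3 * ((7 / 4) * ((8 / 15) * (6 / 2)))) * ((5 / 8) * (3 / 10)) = -3261157133 / 357772800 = -9.12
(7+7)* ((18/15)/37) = 84/185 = 0.45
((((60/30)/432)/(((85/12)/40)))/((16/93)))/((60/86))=1333/6120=0.22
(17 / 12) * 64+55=437 / 3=145.67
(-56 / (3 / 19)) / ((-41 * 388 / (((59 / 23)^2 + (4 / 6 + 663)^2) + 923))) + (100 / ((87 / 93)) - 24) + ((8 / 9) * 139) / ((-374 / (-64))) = 3063391742539090 / 308045331693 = 9944.61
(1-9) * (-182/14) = 104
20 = 20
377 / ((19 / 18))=6786 / 19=357.16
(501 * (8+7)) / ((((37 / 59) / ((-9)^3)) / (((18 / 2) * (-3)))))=8727146955 / 37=235868836.62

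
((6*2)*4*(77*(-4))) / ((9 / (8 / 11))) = -3584 / 3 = -1194.67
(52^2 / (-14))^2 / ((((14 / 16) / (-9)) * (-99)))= 14623232 / 3773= 3875.76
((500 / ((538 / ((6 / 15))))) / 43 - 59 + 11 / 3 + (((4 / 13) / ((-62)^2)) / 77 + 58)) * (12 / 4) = 89304646097 / 11127002887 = 8.03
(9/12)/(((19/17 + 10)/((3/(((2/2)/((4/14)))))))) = 17/294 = 0.06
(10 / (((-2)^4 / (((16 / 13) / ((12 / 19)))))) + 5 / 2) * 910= 10150 / 3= 3383.33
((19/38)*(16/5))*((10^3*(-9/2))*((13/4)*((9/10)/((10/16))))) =-33696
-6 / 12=-0.50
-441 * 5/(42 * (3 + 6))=-35/6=-5.83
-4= -4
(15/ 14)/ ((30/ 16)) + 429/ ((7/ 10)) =4294/ 7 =613.43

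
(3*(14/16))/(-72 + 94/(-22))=-231/6712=-0.03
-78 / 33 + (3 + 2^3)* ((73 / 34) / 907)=-792955 / 339218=-2.34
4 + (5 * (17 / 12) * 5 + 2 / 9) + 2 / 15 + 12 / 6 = 7519 / 180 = 41.77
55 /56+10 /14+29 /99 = 11029 /5544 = 1.99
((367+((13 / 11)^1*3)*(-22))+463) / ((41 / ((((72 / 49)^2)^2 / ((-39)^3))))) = -748486656 / 519275979677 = -0.00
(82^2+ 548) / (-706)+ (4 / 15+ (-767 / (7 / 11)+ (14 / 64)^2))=-46125094279 / 37954560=-1215.27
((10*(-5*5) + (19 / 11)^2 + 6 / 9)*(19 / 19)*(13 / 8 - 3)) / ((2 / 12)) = 89425 / 44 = 2032.39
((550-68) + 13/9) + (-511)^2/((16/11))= 25920595/144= 180004.13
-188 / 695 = -0.27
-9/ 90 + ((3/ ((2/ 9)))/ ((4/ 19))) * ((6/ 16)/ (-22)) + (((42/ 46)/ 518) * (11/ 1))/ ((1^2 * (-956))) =-1708293251/ 1431858560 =-1.19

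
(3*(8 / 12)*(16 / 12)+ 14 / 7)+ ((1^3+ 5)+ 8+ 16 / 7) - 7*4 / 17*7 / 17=123044 / 6069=20.27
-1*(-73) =73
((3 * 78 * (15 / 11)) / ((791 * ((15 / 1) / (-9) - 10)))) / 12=-351 / 121814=-0.00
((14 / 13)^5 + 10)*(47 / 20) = 99892719 / 3712930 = 26.90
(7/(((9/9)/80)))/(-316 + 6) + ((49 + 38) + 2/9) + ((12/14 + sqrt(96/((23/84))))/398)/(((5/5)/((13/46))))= 78*sqrt(322)/105271 + 1527053699/17877762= 85.43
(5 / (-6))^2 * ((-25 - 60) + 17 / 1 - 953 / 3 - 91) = -17875 / 54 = -331.02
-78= -78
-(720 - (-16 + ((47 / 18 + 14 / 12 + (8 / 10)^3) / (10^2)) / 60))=-2483997587 / 3375000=-736.00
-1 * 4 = -4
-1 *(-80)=80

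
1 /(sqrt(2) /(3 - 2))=sqrt(2) /2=0.71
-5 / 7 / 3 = -5 / 21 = -0.24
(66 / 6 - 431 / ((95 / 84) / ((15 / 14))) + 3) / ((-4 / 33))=3253.11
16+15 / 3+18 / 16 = 177 / 8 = 22.12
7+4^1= 11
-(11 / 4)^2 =-121 / 16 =-7.56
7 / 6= 1.17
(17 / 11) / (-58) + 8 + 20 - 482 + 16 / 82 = -11871325 / 26158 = -453.83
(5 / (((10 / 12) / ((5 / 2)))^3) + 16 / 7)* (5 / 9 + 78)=97061 / 9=10784.56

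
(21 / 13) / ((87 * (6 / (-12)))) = -14 / 377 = -0.04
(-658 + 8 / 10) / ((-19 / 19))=3286 / 5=657.20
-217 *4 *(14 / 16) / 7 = -217 / 2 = -108.50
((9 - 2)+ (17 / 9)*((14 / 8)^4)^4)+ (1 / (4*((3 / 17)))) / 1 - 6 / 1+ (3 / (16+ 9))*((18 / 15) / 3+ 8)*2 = 70641395388565453 / 4831838208000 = 14619.98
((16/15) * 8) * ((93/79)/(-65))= -3968/25675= -0.15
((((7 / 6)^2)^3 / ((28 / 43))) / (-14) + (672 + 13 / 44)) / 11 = 2759126599 / 45163008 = 61.09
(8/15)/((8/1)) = 0.07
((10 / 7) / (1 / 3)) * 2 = 60 / 7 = 8.57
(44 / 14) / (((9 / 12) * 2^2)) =22 / 21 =1.05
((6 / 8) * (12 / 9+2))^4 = 39.06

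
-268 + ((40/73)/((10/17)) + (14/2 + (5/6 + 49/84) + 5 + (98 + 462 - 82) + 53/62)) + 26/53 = 324833545/1439268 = 225.69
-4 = -4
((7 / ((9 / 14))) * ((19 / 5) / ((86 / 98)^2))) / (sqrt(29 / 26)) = 4470662 * sqrt(754) / 2412945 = 50.88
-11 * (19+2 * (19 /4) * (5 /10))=-1045 /4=-261.25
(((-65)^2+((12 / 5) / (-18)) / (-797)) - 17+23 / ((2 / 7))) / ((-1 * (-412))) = 102538039 / 9850920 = 10.41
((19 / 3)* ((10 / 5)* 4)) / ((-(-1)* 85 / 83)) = 49.47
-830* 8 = -6640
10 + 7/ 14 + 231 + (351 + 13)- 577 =57/ 2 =28.50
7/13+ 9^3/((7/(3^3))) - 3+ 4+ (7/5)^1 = 1280732/455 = 2814.80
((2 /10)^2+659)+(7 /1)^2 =17701 /25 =708.04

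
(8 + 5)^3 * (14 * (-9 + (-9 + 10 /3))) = -1353352 /3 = -451117.33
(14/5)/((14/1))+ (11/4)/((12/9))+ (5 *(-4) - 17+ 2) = -2619/80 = -32.74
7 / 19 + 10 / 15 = 59 / 57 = 1.04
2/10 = 1/5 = 0.20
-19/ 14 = -1.36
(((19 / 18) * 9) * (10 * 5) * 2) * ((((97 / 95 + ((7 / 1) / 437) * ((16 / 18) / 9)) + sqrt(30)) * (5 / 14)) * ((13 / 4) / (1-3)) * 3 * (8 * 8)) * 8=-5928000 * sqrt(30) / 7-3764612800 / 4347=-5504453.09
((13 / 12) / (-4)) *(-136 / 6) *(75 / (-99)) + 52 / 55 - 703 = -4197829 / 5940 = -706.71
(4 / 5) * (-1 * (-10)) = 8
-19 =-19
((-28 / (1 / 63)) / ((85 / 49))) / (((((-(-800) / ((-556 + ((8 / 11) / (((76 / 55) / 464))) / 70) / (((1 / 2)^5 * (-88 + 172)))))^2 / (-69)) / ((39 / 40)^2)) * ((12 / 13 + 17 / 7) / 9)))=29008668885904071 / 2339731250000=12398.29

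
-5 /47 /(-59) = 0.00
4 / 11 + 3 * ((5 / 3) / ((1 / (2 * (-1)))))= -106 / 11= -9.64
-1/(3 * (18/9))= -1/6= -0.17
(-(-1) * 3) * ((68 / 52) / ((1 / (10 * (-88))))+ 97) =-3161.31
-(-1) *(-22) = -22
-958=-958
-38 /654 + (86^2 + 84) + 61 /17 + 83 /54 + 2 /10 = 3744954017 /500310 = 7485.27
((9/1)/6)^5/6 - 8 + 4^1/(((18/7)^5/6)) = -8214461/1259712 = -6.52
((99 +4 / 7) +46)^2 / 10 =1038361 / 490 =2119.10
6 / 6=1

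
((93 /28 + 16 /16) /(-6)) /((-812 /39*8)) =1573 /363776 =0.00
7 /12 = 0.58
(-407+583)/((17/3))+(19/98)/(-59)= 3052573/98294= 31.06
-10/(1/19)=-190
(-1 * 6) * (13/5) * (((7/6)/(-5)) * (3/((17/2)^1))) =546/425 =1.28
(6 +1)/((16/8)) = 7/2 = 3.50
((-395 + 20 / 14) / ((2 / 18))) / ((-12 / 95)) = 785175 / 28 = 28041.96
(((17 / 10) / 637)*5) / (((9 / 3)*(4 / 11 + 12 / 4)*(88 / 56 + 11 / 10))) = 5 / 10101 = 0.00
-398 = -398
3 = 3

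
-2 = -2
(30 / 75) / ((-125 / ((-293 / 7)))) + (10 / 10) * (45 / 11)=203321 / 48125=4.22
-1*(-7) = 7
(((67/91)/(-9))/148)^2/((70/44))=49379/257116106520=0.00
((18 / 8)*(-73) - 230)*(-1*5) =7885 / 4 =1971.25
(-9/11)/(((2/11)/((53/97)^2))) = -1.34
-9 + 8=-1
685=685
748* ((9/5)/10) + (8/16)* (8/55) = 37046/275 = 134.71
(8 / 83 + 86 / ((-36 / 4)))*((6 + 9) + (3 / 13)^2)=-5991968 / 42081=-142.39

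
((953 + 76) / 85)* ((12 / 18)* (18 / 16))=3087 / 340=9.08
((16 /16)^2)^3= 1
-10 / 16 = -5 / 8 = -0.62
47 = 47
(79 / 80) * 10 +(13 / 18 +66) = 5515 / 72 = 76.60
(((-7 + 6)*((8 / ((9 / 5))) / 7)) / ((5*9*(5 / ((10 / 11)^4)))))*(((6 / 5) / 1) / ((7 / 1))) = -0.00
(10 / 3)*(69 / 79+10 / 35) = 6410 / 1659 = 3.86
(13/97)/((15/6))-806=-805.95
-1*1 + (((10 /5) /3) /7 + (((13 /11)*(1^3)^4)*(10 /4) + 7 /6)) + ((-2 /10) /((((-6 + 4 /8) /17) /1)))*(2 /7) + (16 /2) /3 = 6.06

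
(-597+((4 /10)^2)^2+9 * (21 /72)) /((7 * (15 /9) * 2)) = -8915241 /350000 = -25.47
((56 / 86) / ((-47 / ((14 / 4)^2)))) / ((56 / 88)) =-539 / 2021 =-0.27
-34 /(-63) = 34 /63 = 0.54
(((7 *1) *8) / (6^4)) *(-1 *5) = -35 / 162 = -0.22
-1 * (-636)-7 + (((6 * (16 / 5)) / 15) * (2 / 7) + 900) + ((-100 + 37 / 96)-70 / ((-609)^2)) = 60601995337 / 42386400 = 1429.75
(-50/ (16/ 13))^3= -67047.12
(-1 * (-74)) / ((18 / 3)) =37 / 3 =12.33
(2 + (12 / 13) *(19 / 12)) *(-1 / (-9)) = 5 / 13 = 0.38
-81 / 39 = -27 / 13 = -2.08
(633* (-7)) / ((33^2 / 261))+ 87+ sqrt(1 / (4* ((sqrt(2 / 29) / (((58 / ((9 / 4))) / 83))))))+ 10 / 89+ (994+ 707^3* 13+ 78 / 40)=2^(1 / 4)* 29^(3 / 4)* sqrt(83) / 249+ 989479881347171 / 215380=4594112180.63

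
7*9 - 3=60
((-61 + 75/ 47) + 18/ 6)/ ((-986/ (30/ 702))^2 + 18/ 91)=-6031025/ 56919988516338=-0.00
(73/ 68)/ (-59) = -0.02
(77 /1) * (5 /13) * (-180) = -69300 /13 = -5330.77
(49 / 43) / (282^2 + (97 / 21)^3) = 0.00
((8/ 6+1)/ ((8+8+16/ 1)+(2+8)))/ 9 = 1/ 162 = 0.01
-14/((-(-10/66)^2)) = 15246/25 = 609.84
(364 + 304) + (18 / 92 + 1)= 30783 / 46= 669.20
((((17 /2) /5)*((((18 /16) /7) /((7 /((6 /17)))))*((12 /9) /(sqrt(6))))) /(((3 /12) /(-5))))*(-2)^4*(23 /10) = -552*sqrt(6) /245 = -5.52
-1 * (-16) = 16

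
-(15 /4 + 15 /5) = -27 /4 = -6.75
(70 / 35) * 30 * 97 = 5820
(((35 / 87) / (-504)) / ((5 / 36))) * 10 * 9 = -15 / 29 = -0.52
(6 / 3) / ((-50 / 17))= -17 / 25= -0.68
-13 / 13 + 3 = 2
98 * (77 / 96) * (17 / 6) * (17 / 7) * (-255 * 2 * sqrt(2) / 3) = -13240535 * sqrt(2) / 144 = -130034.33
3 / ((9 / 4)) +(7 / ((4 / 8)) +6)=64 / 3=21.33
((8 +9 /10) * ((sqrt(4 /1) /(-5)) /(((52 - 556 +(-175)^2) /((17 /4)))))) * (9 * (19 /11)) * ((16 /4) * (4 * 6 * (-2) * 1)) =12418704 /8283275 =1.50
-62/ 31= -2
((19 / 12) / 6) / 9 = 19 / 648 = 0.03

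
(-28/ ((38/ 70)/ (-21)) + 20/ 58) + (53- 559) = 577.50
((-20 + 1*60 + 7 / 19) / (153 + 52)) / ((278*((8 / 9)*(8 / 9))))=62127 / 69299840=0.00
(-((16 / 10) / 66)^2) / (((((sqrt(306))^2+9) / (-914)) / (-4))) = -58496 / 8575875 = -0.01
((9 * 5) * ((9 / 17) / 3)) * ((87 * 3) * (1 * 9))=317115 / 17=18653.82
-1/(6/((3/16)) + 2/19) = -19/610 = -0.03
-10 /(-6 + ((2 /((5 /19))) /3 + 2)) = 75 /11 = 6.82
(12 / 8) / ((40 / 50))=15 / 8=1.88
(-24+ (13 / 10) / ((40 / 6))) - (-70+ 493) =-89361 / 200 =-446.80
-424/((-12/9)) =318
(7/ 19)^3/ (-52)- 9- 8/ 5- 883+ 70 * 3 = -683.60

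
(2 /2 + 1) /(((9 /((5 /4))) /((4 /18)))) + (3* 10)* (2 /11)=4915 /891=5.52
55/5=11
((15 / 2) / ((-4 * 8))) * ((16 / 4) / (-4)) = 0.23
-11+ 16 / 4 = -7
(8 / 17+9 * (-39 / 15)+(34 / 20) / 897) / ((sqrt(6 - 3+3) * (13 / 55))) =-38458387 * sqrt(6) / 2378844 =-39.60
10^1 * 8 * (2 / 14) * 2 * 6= 960 / 7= 137.14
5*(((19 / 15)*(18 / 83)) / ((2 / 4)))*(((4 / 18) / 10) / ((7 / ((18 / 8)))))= 57 / 2905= 0.02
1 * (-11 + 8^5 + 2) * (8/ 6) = 131036/ 3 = 43678.67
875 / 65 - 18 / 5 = 641 / 65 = 9.86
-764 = -764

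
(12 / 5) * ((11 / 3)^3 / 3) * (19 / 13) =101156 / 1755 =57.64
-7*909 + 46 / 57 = -362645 / 57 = -6362.19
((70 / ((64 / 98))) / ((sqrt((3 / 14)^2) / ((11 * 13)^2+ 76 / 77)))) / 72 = 300058115 / 2112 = 142072.97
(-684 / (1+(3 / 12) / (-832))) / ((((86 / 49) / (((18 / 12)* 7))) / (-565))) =110286408960 / 47687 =2312714.34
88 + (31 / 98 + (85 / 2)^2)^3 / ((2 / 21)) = 133183738734123557 / 2151296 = 61908607060.17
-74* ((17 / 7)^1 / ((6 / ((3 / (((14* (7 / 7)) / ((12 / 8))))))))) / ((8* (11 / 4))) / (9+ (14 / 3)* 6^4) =-629 / 8705928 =-0.00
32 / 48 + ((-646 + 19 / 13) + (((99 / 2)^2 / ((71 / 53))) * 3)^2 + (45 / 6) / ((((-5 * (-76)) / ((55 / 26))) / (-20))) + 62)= 1799470908593369 / 59766096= 30108557.01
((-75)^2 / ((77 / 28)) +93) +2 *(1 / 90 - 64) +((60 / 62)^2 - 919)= 519655541 / 475695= 1092.41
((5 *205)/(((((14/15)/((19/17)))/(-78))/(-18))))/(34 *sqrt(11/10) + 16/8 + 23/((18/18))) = -25633968750/384727 + 205071750 *sqrt(110)/22631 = 28409.27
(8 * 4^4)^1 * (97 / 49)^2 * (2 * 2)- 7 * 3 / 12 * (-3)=308364533 / 9604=32107.93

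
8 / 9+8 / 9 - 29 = -245 / 9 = -27.22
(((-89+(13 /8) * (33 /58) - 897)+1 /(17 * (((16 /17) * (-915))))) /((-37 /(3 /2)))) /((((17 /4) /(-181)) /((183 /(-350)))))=3068857353 /3451000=889.27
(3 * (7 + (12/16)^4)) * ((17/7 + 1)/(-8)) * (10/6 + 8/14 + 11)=-781041/6272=-124.53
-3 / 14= -0.21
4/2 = 2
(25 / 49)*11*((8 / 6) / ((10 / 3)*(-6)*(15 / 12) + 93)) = 275 / 2499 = 0.11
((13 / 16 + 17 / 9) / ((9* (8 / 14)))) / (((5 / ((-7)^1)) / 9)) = -19061 / 2880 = -6.62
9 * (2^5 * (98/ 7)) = 4032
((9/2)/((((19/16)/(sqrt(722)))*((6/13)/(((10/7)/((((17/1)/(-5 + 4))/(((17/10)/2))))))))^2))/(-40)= -338/245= -1.38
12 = 12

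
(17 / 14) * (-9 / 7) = -153 / 98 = -1.56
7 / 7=1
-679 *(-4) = 2716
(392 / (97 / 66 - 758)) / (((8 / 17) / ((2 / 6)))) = -374 / 1019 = -0.37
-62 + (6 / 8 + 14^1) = -189 / 4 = -47.25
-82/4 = -41/2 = -20.50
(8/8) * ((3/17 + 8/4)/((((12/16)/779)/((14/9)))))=1614088/459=3516.53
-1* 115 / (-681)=115 / 681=0.17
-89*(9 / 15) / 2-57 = -837 / 10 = -83.70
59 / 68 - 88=-87.13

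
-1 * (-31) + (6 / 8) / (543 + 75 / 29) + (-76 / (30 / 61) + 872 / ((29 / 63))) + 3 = 5425951661 / 3058920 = 1773.81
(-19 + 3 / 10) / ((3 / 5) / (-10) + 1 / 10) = -935 / 2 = -467.50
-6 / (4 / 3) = -9 / 2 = -4.50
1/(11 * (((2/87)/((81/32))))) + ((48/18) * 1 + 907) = 1942357/2112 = 919.68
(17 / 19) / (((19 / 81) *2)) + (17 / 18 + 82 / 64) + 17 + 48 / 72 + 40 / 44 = 25970707 / 1143648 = 22.71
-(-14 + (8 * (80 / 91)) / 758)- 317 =-10450487 / 34489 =-303.01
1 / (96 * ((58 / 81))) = 27 / 1856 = 0.01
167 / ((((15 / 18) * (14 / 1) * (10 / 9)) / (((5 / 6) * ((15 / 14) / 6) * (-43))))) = -64629 / 784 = -82.43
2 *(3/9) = 2/3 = 0.67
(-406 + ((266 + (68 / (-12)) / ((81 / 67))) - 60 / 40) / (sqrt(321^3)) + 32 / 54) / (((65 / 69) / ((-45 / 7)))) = 19366 / 7 - 223399 * sqrt(321) / 12983166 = 2766.26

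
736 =736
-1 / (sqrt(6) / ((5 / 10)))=-sqrt(6) / 12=-0.20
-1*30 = -30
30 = 30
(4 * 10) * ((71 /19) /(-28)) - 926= -123868 /133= -931.34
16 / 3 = 5.33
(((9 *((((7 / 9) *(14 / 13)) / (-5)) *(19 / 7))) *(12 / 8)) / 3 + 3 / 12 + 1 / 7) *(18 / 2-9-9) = 27081 / 1820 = 14.88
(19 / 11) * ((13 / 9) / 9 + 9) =14098 / 891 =15.82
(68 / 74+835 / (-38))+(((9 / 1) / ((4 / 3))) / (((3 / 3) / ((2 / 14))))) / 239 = -21.05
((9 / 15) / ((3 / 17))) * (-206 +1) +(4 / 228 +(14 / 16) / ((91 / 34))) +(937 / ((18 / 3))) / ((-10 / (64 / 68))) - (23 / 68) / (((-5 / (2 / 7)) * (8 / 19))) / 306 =-102369539345 / 143908128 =-711.35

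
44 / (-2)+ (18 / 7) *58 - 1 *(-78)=1436 / 7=205.14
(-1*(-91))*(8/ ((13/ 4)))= 224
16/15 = 1.07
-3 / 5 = -0.60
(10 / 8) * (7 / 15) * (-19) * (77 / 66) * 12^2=-1862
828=828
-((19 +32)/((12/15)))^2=-65025/16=-4064.06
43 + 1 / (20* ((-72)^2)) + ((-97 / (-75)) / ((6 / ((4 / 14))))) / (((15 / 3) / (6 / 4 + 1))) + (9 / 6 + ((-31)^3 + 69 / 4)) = -107881390621 / 3628800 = -29729.22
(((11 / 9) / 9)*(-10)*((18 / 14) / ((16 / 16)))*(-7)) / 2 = 6.11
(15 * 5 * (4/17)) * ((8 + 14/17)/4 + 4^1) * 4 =126600/289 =438.06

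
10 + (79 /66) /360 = 237679 /23760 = 10.00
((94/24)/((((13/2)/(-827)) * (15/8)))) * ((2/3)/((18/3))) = -155476/5265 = -29.53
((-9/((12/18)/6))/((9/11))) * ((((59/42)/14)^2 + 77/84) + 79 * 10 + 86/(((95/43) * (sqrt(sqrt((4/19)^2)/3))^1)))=-3008039903/38416 - 183051 * sqrt(57)/95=-92849.17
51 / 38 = 1.34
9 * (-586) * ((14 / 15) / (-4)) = 1230.60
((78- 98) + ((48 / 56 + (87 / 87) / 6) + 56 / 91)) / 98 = -10025 / 53508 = -0.19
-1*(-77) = 77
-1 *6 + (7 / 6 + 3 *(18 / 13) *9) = 2539 / 78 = 32.55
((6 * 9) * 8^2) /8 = 432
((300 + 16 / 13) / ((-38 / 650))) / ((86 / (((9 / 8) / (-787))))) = 220275 / 2571916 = 0.09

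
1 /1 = 1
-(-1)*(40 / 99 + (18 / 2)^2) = 8059 / 99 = 81.40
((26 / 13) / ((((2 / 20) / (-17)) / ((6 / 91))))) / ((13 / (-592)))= 1207680 / 1183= 1020.86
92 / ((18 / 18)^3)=92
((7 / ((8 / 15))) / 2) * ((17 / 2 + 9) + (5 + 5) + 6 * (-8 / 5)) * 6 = 11277 / 16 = 704.81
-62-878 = -940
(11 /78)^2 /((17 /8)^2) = 1936 /439569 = 0.00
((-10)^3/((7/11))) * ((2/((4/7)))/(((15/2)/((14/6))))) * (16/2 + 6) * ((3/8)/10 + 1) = -223685/9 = -24853.89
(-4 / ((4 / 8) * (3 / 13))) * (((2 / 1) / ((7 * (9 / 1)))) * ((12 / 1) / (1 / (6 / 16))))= -104 / 21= -4.95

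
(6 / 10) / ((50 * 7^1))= 3 / 1750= 0.00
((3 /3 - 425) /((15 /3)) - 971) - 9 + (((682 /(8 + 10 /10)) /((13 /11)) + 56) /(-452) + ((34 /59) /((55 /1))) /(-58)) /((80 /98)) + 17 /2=-105169107513421 /99532976400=-1056.63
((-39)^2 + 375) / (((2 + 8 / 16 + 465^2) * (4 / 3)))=2844 / 432455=0.01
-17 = -17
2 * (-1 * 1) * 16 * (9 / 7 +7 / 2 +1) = -1296 / 7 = -185.14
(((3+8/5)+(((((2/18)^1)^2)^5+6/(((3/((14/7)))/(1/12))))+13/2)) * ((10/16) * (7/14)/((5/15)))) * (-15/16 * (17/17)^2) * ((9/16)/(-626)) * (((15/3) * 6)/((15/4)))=1993278415955/27593981282304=0.07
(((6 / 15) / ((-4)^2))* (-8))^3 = -1 / 125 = -0.01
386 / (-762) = -193 / 381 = -0.51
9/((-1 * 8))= -9/8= -1.12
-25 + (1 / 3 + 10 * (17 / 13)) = -452 / 39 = -11.59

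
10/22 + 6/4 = 43/22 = 1.95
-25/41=-0.61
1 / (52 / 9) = 9 / 52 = 0.17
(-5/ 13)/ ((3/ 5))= -25/ 39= -0.64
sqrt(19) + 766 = 770.36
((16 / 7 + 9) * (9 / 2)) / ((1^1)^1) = 711 / 14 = 50.79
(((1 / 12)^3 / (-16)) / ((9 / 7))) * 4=-7 / 62208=-0.00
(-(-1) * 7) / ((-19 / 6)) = -42 / 19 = -2.21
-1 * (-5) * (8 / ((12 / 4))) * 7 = 280 / 3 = 93.33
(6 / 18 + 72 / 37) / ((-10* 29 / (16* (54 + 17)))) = -143704 / 16095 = -8.93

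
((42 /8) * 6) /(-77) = -9 /22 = -0.41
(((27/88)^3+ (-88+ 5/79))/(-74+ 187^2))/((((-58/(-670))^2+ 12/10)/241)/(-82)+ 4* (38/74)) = -38835140411700880955/31663541823370976563968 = -0.00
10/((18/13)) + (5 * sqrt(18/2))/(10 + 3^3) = 2540/333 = 7.63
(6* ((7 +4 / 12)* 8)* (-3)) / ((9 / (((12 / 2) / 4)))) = -176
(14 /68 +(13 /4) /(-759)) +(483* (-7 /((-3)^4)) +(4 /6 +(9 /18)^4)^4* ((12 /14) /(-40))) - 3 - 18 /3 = -1538696727935 /30441996288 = -50.55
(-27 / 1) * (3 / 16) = -81 / 16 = -5.06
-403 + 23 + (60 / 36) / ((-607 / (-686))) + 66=-568364 / 1821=-312.12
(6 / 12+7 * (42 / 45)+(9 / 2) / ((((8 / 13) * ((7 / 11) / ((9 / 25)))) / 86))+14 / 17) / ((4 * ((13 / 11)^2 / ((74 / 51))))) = 116234108023 / 1230793200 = 94.44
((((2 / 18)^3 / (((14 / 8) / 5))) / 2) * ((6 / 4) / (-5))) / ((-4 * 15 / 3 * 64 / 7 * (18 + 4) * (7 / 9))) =1 / 5322240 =0.00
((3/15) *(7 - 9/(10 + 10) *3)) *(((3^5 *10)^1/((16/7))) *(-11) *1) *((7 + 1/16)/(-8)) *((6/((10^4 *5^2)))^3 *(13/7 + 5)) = 2764654497/2500000000000000000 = 0.00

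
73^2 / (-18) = -5329 / 18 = -296.06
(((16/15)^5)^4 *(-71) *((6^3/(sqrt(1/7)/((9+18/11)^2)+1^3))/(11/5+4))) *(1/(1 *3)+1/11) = -960986923456261612837651037028352/251885781141775646209716796875+8935634960286456247856433987584 *sqrt(7)/1854795297498529758453369140625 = -3802.42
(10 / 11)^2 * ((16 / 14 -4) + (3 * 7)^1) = 12700 / 847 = 14.99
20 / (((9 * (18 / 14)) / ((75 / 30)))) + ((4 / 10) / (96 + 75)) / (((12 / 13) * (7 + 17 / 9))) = 5320351 / 1231200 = 4.32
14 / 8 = 7 / 4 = 1.75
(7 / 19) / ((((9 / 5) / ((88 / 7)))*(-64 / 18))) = -0.72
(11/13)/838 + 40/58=218199/315926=0.69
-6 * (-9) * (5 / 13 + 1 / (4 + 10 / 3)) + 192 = 31479 / 143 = 220.13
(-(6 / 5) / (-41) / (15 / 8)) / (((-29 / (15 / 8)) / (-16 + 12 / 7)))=120 / 8323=0.01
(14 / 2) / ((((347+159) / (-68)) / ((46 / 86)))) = -238 / 473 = -0.50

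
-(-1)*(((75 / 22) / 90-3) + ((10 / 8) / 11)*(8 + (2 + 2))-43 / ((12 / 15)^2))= -68.79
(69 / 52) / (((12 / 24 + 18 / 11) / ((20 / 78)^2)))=12650 / 309777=0.04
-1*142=-142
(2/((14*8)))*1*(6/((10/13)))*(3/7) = 117/1960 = 0.06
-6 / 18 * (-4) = 4 / 3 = 1.33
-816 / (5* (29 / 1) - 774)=48 / 37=1.30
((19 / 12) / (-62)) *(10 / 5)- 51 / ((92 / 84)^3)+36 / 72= -173667803 / 4526124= -38.37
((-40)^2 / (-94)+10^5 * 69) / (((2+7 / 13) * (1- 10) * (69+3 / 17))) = -8958765400 / 2051973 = -4365.93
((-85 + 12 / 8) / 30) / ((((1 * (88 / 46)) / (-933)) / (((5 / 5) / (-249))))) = -1194551 / 219120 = -5.45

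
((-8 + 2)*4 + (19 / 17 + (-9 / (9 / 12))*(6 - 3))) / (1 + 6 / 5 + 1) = -5005 / 272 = -18.40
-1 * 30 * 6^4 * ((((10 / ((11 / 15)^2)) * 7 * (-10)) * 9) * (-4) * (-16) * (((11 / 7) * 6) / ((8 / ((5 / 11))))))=1889568000000 / 121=15616264462.81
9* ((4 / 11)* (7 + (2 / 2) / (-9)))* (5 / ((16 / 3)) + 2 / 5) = 3317 / 110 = 30.15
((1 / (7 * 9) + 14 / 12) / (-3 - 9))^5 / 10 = -73439775749 / 79023990357688320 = -0.00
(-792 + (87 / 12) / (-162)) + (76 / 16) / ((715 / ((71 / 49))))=-17981320037 / 22702680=-792.04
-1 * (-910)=910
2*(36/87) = 24/29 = 0.83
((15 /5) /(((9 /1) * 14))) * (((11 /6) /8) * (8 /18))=11 /4536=0.00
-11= -11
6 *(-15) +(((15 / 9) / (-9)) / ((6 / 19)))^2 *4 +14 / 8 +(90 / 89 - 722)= -1886939029 / 2335716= -807.86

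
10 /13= 0.77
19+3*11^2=382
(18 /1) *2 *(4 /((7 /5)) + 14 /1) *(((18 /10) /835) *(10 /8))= 9558 /5845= 1.64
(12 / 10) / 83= 6 / 415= 0.01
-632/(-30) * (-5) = -316/3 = -105.33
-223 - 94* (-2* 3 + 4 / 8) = 294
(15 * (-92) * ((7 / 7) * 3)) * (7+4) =-45540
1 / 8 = 0.12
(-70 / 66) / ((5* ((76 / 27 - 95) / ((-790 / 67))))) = -49770 / 1834393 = -0.03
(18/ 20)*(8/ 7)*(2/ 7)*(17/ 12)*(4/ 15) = 136/ 1225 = 0.11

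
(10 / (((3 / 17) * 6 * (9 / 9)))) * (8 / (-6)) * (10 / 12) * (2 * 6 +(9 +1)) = -18700 / 81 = -230.86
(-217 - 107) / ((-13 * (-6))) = -4.15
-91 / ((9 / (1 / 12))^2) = -91 / 11664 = -0.01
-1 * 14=-14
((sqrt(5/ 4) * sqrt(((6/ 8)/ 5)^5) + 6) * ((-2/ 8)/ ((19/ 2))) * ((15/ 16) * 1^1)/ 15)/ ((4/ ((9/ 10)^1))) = -27/ 12160-81 * sqrt(3)/ 38912000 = -0.00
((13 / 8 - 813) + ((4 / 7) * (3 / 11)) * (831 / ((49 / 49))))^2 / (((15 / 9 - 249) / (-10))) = 2646390614415 / 140778176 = 18798.30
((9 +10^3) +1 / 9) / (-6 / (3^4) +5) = 204.86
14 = 14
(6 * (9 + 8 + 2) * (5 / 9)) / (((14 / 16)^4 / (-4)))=-3112960 / 7203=-432.18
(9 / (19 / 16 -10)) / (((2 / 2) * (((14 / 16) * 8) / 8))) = -384 / 329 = -1.17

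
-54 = -54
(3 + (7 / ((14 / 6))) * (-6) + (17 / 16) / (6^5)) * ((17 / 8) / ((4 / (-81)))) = 645.46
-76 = -76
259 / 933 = 0.28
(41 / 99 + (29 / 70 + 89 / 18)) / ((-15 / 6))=-40006 / 17325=-2.31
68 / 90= 34 / 45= 0.76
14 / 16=7 / 8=0.88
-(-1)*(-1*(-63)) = 63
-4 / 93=-0.04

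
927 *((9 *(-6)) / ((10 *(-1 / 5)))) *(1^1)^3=25029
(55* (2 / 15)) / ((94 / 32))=2.50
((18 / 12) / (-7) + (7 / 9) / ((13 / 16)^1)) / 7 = 1217 / 11466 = 0.11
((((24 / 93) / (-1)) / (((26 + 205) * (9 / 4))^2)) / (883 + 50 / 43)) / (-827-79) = 2752 / 2307648001170897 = 0.00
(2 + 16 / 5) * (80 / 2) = 208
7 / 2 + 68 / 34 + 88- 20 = 73.50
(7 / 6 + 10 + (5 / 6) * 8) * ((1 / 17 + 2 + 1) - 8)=-1498 / 17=-88.12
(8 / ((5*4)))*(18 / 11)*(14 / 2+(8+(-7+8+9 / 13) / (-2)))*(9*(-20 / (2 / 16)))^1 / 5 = -1907712 / 715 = -2668.13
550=550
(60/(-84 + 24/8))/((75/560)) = -448/81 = -5.53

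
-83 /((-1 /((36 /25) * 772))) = 92269.44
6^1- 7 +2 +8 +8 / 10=49 / 5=9.80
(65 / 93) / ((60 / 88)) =286 / 279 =1.03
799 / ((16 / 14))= 5593 / 8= 699.12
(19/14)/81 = 19/1134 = 0.02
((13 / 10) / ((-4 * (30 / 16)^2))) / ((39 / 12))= -32 / 1125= -0.03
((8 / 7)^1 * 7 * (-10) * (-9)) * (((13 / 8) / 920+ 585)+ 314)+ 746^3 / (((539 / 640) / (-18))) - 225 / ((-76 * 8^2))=-535006035933479667 / 60299008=-8872551202.39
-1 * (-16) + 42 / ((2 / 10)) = 226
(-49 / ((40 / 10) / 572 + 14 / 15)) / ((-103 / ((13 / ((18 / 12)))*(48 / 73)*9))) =393513120 / 15165823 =25.95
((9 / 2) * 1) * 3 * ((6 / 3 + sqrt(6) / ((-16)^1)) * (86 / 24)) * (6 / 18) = 29.78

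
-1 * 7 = -7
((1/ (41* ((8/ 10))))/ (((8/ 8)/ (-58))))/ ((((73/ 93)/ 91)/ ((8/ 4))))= -1227135/ 2993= -410.00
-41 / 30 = -1.37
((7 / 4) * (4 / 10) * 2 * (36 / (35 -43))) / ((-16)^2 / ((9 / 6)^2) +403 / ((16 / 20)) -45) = -1134 / 103055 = -0.01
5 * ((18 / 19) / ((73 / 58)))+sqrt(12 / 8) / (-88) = 3.75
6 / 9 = 2 / 3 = 0.67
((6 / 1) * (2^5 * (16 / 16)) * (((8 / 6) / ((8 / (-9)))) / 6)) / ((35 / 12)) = -576 / 35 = -16.46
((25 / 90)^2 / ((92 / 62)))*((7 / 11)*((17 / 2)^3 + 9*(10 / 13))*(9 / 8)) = 350395325 / 15155712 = 23.12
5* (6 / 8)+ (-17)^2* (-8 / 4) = -2297 / 4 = -574.25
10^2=100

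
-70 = -70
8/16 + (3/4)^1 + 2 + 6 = 9.25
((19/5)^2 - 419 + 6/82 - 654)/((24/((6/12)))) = -1084949/49200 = -22.05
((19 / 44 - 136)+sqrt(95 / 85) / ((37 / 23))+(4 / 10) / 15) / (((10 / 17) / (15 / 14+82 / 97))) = -19792897037 / 44814000+59869*sqrt(323) / 502460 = -439.53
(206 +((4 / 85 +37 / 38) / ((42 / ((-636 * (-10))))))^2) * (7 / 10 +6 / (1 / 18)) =273282371075 / 104329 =2619428.64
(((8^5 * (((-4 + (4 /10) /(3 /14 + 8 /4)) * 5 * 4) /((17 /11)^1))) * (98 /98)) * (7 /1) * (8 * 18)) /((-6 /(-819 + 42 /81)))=-1056294374998016 /4743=-222705961416.41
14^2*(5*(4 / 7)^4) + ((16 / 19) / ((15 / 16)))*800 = 2298880 / 2793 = 823.09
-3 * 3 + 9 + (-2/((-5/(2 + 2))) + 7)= 43/5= 8.60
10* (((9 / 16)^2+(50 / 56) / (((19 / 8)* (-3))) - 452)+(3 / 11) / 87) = -73608051835 / 16291968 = -4518.06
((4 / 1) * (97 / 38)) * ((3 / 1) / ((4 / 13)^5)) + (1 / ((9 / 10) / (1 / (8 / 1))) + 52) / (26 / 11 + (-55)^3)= 93664114242991 / 8433096192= 11106.73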